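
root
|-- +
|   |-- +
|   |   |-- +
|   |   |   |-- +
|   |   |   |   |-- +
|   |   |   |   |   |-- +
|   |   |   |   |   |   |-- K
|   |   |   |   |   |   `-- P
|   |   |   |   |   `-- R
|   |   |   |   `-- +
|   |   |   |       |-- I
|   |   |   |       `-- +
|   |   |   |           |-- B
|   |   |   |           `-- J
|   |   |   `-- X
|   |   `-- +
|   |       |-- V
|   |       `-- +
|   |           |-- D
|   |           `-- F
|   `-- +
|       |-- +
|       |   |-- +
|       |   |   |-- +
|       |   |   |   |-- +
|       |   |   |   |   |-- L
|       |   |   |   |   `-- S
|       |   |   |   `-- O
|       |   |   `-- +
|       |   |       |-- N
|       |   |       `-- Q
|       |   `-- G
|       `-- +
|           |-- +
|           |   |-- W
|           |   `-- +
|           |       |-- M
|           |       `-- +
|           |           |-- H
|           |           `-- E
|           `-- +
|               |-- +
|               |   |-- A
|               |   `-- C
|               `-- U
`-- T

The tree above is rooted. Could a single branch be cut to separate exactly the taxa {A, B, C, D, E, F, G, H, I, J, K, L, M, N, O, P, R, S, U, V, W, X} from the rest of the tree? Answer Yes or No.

The MRCA of the listed taxa subtends ((((((K,P),R),(I,(B,J))),X),(V,(D,F))),(((((L,S),O),(N,Q)),G),((W,(M,(H,E))),((A,C),U)))).
That clade also contains Q, which is not in the proposed group, so the group is not monophyletic.

No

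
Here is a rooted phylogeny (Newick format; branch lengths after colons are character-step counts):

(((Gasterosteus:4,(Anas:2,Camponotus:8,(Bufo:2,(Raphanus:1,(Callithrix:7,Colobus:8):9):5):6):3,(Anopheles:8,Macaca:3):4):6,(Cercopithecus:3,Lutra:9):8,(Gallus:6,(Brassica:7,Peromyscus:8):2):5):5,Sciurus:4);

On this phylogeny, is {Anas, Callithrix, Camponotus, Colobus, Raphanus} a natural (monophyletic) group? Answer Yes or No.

No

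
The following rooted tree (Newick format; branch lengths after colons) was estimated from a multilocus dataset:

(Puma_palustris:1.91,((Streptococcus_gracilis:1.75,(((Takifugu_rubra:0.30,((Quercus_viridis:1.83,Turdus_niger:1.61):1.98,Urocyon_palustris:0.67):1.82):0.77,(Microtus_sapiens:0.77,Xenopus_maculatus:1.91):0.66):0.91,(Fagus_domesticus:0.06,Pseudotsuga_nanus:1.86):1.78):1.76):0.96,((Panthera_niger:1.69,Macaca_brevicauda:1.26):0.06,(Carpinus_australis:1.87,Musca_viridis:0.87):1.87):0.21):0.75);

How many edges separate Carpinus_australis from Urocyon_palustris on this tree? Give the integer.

9

The MRCA of Carpinus_australis and Urocyon_palustris is the node subtending ((Streptococcus_gracilis,(((Takifugu_rubra,((Quercus_viridis,Turdus_niger),Urocyon_palustris)),(Microtus_sapiens,Xenopus_maculatus)),(Fagus_domesticus,Pseudotsuga_nanus))),((Panthera_niger,Macaca_brevicauda),(Carpinus_australis,Musca_viridis))).
From Carpinus_australis up to that node: 3 branches. From Urocyon_palustris up to the same node: 6 branches. Total: 3 + 6 = 9.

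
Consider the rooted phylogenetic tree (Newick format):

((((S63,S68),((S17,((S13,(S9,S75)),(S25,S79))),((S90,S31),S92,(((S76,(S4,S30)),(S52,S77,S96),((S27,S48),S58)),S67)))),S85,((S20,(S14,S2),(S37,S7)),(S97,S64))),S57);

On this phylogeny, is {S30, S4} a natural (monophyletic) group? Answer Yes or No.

Yes

The most recent common ancestor of these taxa subtends (S4,S30).
That clade has exactly 2 tips — every listed taxon and nothing else — so the group is monophyletic.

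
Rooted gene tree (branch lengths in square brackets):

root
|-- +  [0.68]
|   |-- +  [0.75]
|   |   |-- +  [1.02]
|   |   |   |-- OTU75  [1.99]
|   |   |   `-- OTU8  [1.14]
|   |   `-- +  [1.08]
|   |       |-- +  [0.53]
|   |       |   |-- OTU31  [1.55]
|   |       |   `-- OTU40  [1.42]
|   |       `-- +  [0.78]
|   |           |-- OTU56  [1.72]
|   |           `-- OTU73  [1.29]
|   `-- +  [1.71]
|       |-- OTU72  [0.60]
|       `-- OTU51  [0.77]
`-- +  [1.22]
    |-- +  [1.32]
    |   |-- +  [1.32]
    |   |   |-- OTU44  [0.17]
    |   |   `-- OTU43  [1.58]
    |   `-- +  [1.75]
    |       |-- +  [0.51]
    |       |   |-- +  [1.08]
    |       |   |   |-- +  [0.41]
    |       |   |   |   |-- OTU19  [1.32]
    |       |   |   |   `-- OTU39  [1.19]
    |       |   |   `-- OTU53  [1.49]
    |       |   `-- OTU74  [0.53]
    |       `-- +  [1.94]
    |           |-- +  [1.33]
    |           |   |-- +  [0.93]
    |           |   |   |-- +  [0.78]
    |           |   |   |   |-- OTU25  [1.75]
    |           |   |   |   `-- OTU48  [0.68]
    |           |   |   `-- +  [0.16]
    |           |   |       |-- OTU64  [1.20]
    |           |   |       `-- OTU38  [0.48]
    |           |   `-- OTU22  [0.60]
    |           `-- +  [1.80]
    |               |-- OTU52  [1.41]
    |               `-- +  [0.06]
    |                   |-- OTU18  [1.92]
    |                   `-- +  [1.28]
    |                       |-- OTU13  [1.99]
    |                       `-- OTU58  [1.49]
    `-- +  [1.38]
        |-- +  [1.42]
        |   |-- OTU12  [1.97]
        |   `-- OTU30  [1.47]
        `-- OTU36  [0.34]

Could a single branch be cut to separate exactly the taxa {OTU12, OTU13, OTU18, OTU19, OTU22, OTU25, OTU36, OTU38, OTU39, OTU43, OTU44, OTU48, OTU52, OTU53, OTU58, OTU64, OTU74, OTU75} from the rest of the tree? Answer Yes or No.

No

The MRCA of the listed taxa is the root, so the smallest clade containing them is the whole tree.
That clade also contains OTU30, OTU31, OTU40, OTU51, OTU56, OTU72, OTU73, OTU8, which are not in the proposed group, so the group is not monophyletic.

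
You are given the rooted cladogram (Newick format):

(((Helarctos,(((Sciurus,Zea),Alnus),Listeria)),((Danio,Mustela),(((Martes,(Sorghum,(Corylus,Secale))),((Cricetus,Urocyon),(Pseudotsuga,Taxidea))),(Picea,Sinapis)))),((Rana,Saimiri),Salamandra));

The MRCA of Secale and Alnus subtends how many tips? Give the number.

The MRCA of Secale and Alnus is the node subtending ((Helarctos,(((Sciurus,Zea),Alnus),Listeria)),((Danio,Mustela),(((Martes,(Sorghum,(Corylus,Secale))),((Cricetus,Urocyon),(Pseudotsuga,Taxidea))),(Picea,Sinapis)))).
That clade contains 17 terminal taxa: Alnus, Corylus, Cricetus, Danio, Helarctos, Listeria, Martes, Mustela, Picea, Pseudotsuga, Sciurus, Secale, Sinapis, Sorghum, Taxidea, Urocyon, Zea.

17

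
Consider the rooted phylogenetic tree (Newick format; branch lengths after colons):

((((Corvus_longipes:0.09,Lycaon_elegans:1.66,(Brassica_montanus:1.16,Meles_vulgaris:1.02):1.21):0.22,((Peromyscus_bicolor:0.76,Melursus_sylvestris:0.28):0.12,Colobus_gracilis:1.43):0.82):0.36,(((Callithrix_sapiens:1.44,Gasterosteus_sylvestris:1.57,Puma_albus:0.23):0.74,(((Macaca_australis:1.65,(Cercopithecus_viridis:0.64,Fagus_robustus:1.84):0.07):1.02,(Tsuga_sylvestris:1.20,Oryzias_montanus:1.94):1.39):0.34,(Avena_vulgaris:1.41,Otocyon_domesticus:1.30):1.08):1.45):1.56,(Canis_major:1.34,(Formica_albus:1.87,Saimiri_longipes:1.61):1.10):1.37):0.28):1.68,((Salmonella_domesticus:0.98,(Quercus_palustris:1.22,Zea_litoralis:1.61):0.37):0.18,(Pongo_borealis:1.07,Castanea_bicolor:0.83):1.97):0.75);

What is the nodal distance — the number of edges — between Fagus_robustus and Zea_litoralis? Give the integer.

The MRCA of Fagus_robustus and Zea_litoralis is the root of the tree.
From Fagus_robustus up to that node: 8 branches. From Zea_litoralis up to the same node: 4 branches. Total: 8 + 4 = 12.

12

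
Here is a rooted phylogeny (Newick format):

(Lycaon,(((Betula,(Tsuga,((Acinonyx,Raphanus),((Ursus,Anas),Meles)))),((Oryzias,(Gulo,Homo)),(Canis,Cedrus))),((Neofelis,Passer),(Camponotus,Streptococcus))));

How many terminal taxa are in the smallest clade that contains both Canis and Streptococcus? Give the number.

The MRCA of Canis and Streptococcus is the node subtending (((Betula,(Tsuga,((Acinonyx,Raphanus),((Ursus,Anas),Meles)))),((Oryzias,(Gulo,Homo)),(Canis,Cedrus))),((Neofelis,Passer),(Camponotus,Streptococcus))).
That clade contains 16 terminal taxa: Acinonyx, Anas, Betula, Camponotus, Canis, Cedrus, Gulo, Homo, Meles, Neofelis, Oryzias, Passer, Raphanus, Streptococcus, Tsuga, Ursus.

16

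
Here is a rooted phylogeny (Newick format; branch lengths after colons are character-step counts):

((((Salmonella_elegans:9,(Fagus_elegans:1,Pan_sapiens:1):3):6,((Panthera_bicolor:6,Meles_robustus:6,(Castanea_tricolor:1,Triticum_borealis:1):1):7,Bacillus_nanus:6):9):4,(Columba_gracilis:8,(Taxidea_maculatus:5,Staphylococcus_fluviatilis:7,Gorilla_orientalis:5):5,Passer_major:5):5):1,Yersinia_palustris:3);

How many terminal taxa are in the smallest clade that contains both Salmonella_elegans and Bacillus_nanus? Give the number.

8

The MRCA of Salmonella_elegans and Bacillus_nanus is the node subtending ((Salmonella_elegans,(Fagus_elegans,Pan_sapiens)),((Panthera_bicolor,Meles_robustus,(Castanea_tricolor,Triticum_borealis)),Bacillus_nanus)).
That clade contains 8 terminal taxa: Bacillus_nanus, Castanea_tricolor, Fagus_elegans, Meles_robustus, Pan_sapiens, Panthera_bicolor, Salmonella_elegans, Triticum_borealis.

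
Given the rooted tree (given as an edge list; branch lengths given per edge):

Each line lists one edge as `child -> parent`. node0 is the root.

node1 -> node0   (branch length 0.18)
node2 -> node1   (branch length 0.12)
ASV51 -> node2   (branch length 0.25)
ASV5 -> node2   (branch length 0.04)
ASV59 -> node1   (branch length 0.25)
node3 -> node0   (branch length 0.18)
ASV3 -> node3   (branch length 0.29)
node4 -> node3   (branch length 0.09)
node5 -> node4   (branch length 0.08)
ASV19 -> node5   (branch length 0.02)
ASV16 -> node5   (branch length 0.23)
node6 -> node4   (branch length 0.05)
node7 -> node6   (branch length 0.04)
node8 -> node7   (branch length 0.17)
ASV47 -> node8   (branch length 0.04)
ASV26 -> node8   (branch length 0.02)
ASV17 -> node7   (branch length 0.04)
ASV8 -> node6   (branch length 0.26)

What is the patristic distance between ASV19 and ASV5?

The path runs ASV19 → … → MRCA → … → ASV5; the MRCA is the root of the tree.
Branch lengths along that path: 0.02 + 0.08 + 0.09 + 0.18 + 0.18 + 0.12 + 0.04 = 0.71.

0.71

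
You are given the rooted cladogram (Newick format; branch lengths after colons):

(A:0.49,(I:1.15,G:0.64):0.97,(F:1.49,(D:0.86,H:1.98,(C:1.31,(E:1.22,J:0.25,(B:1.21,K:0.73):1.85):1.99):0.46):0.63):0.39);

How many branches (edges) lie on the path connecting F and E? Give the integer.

The MRCA of F and E is the node subtending (F,(D,H,(C,(E,J,(B,K))))).
From F up to that node: 1 branch. From E up to the same node: 4 branches. Total: 1 + 4 = 5.

5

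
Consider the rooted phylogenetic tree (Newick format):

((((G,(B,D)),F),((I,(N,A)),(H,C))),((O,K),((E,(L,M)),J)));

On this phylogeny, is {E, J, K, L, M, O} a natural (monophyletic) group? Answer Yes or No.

Yes

The most recent common ancestor of these taxa subtends ((O,K),((E,(L,M)),J)).
That clade has exactly 6 tips — every listed taxon and nothing else — so the group is monophyletic.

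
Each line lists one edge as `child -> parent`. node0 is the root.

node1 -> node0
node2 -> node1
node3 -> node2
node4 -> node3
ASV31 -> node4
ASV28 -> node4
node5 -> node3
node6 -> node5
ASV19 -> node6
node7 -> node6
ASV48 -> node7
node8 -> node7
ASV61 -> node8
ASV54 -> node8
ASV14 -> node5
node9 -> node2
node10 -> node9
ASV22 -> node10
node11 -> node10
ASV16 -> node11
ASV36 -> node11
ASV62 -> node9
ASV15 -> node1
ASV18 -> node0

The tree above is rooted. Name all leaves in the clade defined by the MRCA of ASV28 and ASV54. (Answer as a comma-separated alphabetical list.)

ASV14, ASV19, ASV28, ASV31, ASV48, ASV54, ASV61

Tracing ASV28: it sits inside (ASV31,ASV28).
Tracing ASV54: it sits inside (ASV61,ASV54).
The smallest clade enclosing both is ((ASV31,ASV28),((ASV19,(ASV48,(ASV61,ASV54))),ASV14)); the answer is its 7 terminal taxa in alphabetical order.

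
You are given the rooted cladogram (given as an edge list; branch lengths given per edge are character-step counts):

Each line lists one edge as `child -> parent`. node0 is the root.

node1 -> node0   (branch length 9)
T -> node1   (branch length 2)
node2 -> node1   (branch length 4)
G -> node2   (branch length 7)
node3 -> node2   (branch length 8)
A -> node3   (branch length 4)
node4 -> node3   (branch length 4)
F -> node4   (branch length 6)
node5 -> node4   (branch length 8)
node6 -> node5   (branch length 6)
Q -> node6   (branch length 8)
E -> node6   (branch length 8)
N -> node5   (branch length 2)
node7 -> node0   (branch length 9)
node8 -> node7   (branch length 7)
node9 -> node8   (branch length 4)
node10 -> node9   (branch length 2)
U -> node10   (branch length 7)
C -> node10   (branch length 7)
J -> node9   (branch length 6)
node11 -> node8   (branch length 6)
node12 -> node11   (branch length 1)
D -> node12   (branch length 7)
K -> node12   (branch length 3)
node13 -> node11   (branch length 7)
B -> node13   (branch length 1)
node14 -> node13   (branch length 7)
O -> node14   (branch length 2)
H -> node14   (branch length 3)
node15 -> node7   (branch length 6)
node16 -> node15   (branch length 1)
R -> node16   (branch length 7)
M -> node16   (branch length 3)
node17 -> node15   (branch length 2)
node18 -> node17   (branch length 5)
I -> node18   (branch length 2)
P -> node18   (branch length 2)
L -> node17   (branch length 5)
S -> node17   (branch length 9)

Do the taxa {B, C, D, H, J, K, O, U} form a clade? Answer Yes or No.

Yes

The most recent common ancestor of these taxa subtends (((U,C),J),((D,K),(B,(O,H)))).
That clade has exactly 8 tips — every listed taxon and nothing else — so the group is monophyletic.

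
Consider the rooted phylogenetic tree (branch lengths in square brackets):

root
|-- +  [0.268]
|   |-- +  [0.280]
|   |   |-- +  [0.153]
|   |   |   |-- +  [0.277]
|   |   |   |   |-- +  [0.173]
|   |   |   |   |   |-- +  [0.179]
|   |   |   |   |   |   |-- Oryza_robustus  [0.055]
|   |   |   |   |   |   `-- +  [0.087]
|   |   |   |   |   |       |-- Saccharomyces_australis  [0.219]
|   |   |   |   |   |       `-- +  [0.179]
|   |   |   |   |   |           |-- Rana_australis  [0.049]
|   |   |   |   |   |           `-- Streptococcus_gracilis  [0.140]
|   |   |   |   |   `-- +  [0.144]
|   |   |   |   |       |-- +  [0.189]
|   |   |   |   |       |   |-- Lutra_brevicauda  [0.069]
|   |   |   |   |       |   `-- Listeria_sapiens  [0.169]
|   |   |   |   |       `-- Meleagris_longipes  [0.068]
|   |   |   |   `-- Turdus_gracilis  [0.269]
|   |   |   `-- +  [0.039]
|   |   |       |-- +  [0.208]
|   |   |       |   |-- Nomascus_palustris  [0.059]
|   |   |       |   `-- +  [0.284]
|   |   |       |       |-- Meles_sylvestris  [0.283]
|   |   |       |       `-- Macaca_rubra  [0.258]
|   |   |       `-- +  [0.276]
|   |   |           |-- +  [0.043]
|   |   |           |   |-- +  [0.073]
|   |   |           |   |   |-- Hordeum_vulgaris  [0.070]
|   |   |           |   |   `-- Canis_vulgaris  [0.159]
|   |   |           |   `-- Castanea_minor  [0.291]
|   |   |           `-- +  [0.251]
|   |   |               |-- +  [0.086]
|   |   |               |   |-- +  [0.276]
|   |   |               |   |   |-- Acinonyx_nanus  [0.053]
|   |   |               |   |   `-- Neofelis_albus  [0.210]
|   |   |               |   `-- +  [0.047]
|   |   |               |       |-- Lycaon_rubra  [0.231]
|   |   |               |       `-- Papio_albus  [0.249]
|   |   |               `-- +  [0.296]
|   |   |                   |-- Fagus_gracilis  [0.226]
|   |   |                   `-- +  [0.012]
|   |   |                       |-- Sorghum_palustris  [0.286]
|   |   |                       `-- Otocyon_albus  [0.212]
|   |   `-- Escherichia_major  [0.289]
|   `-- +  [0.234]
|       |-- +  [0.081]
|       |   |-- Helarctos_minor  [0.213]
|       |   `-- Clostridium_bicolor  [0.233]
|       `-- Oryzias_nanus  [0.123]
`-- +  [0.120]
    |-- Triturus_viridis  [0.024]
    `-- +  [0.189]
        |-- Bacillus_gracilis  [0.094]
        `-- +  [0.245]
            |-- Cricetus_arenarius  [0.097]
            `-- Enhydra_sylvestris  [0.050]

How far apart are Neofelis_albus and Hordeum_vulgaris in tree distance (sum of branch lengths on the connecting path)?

1.009

The path runs Neofelis_albus → … → MRCA → … → Hordeum_vulgaris; the MRCA is the node subtending (((Hordeum_vulgaris,Canis_vulgaris),Castanea_minor),(((Acinonyx_nanus,Neofelis_albus),(Lycaon_rubra,Papio_albus)),(Fagus_gracilis,(Sorghum_palustris,Otocyon_albus)))).
Branch lengths along that path: 0.210 + 0.276 + 0.086 + 0.251 + 0.043 + 0.073 + 0.070 = 1.009.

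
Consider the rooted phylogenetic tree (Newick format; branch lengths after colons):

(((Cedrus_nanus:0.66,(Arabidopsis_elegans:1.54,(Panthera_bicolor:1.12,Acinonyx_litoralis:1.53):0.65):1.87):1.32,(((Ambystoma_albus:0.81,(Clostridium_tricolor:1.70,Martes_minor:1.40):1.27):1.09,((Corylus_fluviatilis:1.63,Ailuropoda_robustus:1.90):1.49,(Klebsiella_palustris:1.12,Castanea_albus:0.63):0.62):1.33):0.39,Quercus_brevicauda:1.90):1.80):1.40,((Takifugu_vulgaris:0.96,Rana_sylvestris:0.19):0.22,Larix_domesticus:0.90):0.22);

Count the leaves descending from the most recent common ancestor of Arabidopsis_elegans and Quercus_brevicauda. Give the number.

12

The MRCA of Arabidopsis_elegans and Quercus_brevicauda is the node subtending ((Cedrus_nanus,(Arabidopsis_elegans,(Panthera_bicolor,Acinonyx_litoralis))),(((Ambystoma_albus,(Clostridium_tricolor,Martes_minor)),((Corylus_fluviatilis,Ailuropoda_robustus),(Klebsiella_palustris,Castanea_albus))),Quercus_brevicauda)).
That clade contains 12 terminal taxa: Acinonyx_litoralis, Ailuropoda_robustus, Ambystoma_albus, Arabidopsis_elegans, Castanea_albus, Cedrus_nanus, Clostridium_tricolor, Corylus_fluviatilis, Klebsiella_palustris, Martes_minor, Panthera_bicolor, Quercus_brevicauda.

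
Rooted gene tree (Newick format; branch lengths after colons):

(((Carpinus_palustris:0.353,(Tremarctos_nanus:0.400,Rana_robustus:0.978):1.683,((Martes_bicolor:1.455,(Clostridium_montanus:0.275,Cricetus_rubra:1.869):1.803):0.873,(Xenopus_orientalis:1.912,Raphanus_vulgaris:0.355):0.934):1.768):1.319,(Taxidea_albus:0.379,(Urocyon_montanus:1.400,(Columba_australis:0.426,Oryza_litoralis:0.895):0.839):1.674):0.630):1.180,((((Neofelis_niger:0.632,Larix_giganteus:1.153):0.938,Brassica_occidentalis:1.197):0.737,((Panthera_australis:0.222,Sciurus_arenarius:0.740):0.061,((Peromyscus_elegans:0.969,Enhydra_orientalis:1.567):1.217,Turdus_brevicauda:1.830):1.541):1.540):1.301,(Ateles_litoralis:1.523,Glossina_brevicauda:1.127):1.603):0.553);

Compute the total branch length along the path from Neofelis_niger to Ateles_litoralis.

The path runs Neofelis_niger → … → MRCA → … → Ateles_litoralis; the MRCA is the node subtending ((((Neofelis_niger,Larix_giganteus),Brassica_occidentalis),((Panthera_australis,Sciurus_arenarius),((Peromyscus_elegans,Enhydra_orientalis),Turdus_brevicauda))),(Ateles_litoralis,Glossina_brevicauda)).
Branch lengths along that path: 0.632 + 0.938 + 0.737 + 1.301 + 1.603 + 1.523 = 6.734.

6.734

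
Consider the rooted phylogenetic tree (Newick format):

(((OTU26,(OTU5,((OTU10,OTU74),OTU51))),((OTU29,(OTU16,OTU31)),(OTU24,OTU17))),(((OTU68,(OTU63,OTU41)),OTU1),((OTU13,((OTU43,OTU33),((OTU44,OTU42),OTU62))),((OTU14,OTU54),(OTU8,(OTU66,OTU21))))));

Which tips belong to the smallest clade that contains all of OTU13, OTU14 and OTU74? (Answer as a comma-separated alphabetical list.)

OTU1, OTU10, OTU13, OTU14, OTU16, OTU17, OTU21, OTU24, OTU26, OTU29, OTU31, OTU33, OTU41, OTU42, OTU43, OTU44, OTU5, OTU51, OTU54, OTU62, OTU63, OTU66, OTU68, OTU74, OTU8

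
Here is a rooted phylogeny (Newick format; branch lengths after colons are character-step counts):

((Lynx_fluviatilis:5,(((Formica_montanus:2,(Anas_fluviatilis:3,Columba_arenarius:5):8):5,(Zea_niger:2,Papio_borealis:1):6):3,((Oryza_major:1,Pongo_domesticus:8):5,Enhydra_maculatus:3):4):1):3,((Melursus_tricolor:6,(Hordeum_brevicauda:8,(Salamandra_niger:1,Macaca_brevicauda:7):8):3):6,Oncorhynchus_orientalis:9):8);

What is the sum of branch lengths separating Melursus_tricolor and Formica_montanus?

34

The path runs Melursus_tricolor → … → MRCA → … → Formica_montanus; the MRCA is the root of the tree.
Branch lengths along that path: 6 + 6 + 8 + 3 + 1 + 3 + 5 + 2 = 34.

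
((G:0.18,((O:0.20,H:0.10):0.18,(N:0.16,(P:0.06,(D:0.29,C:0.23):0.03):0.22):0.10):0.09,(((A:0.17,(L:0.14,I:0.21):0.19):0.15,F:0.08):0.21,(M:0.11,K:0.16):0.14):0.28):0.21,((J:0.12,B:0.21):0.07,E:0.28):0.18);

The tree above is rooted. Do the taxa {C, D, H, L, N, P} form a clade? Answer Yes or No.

The MRCA of the listed taxa subtends (G,((O,H),(N,(P,(D,C)))),(((A,(L,I)),F),(M,K))).
That clade also contains A, F, G, I, K, M, O, which are not in the proposed group, so the group is not monophyletic.

No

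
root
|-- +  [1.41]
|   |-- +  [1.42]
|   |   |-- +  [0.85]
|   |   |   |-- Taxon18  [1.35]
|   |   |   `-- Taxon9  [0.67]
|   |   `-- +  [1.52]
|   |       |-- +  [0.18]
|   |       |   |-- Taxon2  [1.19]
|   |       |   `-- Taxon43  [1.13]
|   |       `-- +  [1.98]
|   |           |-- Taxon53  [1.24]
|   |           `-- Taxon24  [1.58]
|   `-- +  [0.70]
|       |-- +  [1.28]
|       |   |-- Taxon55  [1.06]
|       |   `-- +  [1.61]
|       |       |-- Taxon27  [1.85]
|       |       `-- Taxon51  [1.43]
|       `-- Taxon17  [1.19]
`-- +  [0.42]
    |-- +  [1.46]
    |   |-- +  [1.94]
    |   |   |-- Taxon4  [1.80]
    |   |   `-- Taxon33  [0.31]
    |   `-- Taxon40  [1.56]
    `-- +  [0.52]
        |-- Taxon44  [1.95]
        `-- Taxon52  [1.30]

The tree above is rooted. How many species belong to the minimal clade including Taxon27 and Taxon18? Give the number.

10

The MRCA of Taxon27 and Taxon18 is the node subtending (((Taxon18,Taxon9),((Taxon2,Taxon43),(Taxon53,Taxon24))),((Taxon55,(Taxon27,Taxon51)),Taxon17)).
That clade contains 10 terminal taxa: Taxon17, Taxon18, Taxon2, Taxon24, Taxon27, Taxon43, Taxon51, Taxon53, Taxon55, Taxon9.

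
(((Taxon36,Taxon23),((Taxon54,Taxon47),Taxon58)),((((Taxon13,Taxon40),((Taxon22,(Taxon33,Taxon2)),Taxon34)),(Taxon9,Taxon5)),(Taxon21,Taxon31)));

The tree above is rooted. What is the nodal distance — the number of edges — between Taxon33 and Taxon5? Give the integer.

7

The MRCA of Taxon33 and Taxon5 is the node subtending (((Taxon13,Taxon40),((Taxon22,(Taxon33,Taxon2)),Taxon34)),(Taxon9,Taxon5)).
From Taxon33 up to that node: 5 branches. From Taxon5 up to the same node: 2 branches. Total: 5 + 2 = 7.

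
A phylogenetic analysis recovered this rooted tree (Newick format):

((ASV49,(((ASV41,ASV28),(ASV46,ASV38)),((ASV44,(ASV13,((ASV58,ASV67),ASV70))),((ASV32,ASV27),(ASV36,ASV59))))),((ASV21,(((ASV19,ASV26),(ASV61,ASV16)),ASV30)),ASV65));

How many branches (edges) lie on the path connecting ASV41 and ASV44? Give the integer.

6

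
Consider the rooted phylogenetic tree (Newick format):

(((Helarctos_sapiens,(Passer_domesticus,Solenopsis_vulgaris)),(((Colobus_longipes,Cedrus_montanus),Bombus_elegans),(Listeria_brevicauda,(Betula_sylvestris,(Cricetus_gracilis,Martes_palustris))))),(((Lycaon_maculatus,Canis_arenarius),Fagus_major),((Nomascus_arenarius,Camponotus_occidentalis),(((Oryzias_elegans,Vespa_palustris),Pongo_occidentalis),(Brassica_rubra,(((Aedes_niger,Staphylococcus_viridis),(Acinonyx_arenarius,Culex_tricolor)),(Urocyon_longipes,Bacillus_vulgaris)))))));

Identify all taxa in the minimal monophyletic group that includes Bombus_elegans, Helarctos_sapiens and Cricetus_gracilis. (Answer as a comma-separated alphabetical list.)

Betula_sylvestris, Bombus_elegans, Cedrus_montanus, Colobus_longipes, Cricetus_gracilis, Helarctos_sapiens, Listeria_brevicauda, Martes_palustris, Passer_domesticus, Solenopsis_vulgaris

Tracing Bombus_elegans: it sits inside ((Colobus_longipes,Cedrus_montanus),Bombus_elegans).
Tracing Helarctos_sapiens: it sits inside (Helarctos_sapiens,(Passer_domesticus,Solenopsis_vulgaris)).
Tracing Cricetus_gracilis: it sits inside (Cricetus_gracilis,Martes_palustris).
The smallest clade enclosing all 3 is ((Helarctos_sapiens,(Passer_domesticus,Solenopsis_vulgaris)),(((Colobus_longipes,Cedrus_montanus),Bombus_elegans),(Listeria_brevicauda,(Betula_sylvestris,(Cricetus_gracilis,Martes_palustris))))); the answer is its 10 terminal taxa in alphabetical order.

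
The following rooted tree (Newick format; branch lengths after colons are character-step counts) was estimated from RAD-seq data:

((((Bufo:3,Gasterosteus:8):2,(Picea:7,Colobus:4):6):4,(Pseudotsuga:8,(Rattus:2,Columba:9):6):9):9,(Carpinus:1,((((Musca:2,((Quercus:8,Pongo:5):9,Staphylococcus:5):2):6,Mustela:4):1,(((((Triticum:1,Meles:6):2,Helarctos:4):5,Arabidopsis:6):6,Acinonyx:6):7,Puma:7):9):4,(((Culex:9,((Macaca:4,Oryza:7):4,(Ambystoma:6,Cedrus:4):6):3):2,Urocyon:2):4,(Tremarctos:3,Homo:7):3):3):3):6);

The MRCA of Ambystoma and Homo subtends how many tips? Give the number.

8

The MRCA of Ambystoma and Homo is the node subtending (((Culex,((Macaca,Oryza),(Ambystoma,Cedrus))),Urocyon),(Tremarctos,Homo)).
That clade contains 8 terminal taxa: Ambystoma, Cedrus, Culex, Homo, Macaca, Oryza, Tremarctos, Urocyon.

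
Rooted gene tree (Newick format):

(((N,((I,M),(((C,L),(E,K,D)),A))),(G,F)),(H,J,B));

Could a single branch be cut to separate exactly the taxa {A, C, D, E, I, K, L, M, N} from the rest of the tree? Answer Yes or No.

Yes

The most recent common ancestor of these taxa subtends (N,((I,M),(((C,L),(E,K,D)),A))).
That clade has exactly 9 tips — every listed taxon and nothing else — so the group is monophyletic.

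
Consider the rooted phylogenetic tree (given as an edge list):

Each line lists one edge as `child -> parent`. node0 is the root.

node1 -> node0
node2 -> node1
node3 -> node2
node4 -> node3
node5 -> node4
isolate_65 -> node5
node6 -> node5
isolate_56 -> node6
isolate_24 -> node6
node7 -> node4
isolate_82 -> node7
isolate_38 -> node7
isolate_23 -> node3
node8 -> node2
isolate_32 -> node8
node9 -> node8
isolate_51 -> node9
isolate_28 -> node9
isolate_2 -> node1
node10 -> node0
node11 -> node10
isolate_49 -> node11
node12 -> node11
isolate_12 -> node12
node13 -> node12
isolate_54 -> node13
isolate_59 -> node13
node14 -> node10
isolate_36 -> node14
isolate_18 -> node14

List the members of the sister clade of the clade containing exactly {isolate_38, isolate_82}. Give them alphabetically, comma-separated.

isolate_24, isolate_56, isolate_65

The clade containing exactly {isolate_38, isolate_82} attaches to the tree at the node subtending ((isolate_65,(isolate_56,isolate_24)),(isolate_82,isolate_38)).
The other lineage descending from that same node — the sister group — is (isolate_65,(isolate_56,isolate_24)); its 3 tips in alphabetical order are the answer.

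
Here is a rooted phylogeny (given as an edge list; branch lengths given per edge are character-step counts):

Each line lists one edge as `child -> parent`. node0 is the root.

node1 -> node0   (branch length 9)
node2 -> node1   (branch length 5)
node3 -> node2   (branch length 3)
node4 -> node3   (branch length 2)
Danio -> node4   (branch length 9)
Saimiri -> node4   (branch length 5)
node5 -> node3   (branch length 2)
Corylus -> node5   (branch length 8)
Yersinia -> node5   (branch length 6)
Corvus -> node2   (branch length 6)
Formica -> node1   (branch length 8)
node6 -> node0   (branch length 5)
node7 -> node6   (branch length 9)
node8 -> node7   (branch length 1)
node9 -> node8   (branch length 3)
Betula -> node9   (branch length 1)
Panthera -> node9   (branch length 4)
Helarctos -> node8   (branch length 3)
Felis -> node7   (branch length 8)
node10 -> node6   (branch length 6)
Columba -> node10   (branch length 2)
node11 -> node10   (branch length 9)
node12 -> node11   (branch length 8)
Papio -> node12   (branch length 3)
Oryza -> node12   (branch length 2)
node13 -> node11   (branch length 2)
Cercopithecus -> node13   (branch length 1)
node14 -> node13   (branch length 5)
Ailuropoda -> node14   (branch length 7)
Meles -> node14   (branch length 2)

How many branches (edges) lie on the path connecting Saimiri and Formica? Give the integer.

5

The MRCA of Saimiri and Formica is the node subtending ((((Danio,Saimiri),(Corylus,Yersinia)),Corvus),Formica).
From Saimiri up to that node: 4 branches. From Formica up to the same node: 1 branch. Total: 4 + 1 = 5.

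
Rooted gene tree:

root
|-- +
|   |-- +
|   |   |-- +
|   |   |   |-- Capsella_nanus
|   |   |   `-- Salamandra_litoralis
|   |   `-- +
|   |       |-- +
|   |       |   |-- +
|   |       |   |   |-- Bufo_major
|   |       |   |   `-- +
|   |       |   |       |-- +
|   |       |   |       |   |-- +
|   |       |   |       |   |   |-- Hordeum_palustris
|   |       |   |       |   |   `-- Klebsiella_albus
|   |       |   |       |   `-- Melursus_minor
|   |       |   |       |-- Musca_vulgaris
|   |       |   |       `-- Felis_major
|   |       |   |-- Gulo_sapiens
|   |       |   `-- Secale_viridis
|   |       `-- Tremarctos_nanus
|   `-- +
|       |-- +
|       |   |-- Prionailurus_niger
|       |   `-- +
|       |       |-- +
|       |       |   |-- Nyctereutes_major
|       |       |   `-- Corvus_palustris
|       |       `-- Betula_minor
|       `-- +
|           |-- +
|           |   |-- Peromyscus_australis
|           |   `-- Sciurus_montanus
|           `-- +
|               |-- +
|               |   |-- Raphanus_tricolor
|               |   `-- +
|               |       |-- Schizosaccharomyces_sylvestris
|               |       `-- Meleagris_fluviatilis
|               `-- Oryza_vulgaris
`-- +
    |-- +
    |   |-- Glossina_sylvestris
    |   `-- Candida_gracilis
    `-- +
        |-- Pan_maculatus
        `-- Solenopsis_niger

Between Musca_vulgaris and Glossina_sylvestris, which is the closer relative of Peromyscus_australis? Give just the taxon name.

Musca_vulgaris

The MRCA of Peromyscus_australis and Musca_vulgaris subtends (((Capsella_nanus,Salamandra_litoralis),(((Bufo_major,(((Hordeum_palustris,Klebsiella_albus),Melursus_minor),Musca_vulgaris,Felis_major)),Gulo_sapiens,Secale_viridis),Tremarctos_nanus)),((Prionailurus_niger,((Nyctereutes_major,Corvus_palustris),Betula_minor)),((Peromyscus_australis,Sciurus_montanus),((Raphanus_tricolor,(Schizosaccharomyces_sylvestris,Meleagris_fluviatilis)),Oryza_vulgaris)))) (21 taxa).
The MRCA of Peromyscus_australis and Glossina_sylvestris is the root, subtending the entire tree (25 taxa).
The first is nested inside the second, so Peromyscus_australis shares a more recent common ancestor with Musca_vulgaris.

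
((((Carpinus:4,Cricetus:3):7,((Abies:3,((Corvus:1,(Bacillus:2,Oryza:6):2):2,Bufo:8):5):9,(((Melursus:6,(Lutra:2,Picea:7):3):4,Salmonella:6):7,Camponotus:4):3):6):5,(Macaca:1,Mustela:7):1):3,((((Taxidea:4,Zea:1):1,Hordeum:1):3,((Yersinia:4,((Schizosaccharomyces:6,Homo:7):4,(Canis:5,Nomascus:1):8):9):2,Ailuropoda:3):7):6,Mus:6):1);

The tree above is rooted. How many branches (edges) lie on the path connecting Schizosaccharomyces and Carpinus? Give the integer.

The MRCA of Schizosaccharomyces and Carpinus is the root of the tree.
From Schizosaccharomyces up to that node: 7 branches. From Carpinus up to the same node: 4 branches. Total: 7 + 4 = 11.

11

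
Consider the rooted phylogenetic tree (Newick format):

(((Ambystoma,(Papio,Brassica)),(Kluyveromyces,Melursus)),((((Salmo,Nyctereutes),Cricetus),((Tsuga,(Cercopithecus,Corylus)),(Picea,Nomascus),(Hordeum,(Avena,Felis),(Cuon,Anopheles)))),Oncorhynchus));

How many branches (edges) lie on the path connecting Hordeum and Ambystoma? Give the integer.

The MRCA of Hordeum and Ambystoma is the root of the tree.
From Hordeum up to that node: 5 branches. From Ambystoma up to the same node: 3 branches. Total: 5 + 3 = 8.

8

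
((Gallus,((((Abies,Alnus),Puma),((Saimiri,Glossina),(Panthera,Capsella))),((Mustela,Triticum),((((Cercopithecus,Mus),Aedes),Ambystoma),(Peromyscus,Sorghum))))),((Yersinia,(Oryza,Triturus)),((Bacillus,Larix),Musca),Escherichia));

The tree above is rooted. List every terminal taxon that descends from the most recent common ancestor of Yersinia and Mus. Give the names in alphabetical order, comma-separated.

Tracing Yersinia: it sits inside (Yersinia,(Oryza,Triturus)).
Tracing Mus: it sits inside (Cercopithecus,Mus).
The smallest clade enclosing both is the whole tree (their MRCA is the root), so the answer is all 23 tips in alphabetical order.

Abies, Aedes, Alnus, Ambystoma, Bacillus, Capsella, Cercopithecus, Escherichia, Gallus, Glossina, Larix, Mus, Musca, Mustela, Oryza, Panthera, Peromyscus, Puma, Saimiri, Sorghum, Triticum, Triturus, Yersinia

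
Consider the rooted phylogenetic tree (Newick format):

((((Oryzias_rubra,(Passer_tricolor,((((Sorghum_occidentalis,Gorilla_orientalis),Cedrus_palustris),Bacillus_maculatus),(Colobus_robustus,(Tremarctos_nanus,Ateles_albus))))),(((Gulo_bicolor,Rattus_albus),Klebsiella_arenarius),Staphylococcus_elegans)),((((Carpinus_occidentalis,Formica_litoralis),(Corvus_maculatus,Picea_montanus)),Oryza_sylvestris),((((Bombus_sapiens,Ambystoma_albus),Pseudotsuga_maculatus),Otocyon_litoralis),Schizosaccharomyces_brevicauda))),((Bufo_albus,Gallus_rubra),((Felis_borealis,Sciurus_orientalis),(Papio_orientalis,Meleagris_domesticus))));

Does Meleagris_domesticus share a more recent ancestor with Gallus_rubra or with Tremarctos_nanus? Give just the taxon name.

The MRCA of Meleagris_domesticus and Gallus_rubra subtends ((Bufo_albus,Gallus_rubra),((Felis_borealis,Sciurus_orientalis),(Papio_orientalis,Meleagris_domesticus))) (6 taxa).
The MRCA of Meleagris_domesticus and Tremarctos_nanus is the root, subtending the entire tree (29 taxa).
The first is nested inside the second, so Meleagris_domesticus shares a more recent common ancestor with Gallus_rubra.

Gallus_rubra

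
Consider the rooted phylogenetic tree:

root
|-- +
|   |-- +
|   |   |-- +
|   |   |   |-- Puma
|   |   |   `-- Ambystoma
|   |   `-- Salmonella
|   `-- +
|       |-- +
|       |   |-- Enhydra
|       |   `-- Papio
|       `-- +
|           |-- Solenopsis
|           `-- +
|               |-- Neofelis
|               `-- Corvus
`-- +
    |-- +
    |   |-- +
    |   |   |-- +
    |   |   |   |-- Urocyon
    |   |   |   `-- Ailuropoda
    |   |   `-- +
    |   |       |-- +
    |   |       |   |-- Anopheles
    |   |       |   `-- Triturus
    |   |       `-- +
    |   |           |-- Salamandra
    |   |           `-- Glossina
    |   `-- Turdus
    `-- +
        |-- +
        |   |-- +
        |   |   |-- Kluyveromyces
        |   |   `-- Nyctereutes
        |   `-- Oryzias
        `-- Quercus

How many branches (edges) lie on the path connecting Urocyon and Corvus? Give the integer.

The MRCA of Urocyon and Corvus is the root of the tree.
From Urocyon up to that node: 5 branches. From Corvus up to the same node: 5 branches. Total: 5 + 5 = 10.

10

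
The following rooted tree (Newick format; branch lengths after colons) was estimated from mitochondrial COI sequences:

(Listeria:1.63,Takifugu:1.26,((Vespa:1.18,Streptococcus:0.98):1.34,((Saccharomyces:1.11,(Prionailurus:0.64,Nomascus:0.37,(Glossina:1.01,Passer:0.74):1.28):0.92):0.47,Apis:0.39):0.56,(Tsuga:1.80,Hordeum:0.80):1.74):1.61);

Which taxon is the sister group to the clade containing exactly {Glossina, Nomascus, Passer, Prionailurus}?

Saccharomyces

The clade containing exactly {Glossina, Nomascus, Passer, Prionailurus} attaches to the tree at the node subtending (Saccharomyces,(Prionailurus,Nomascus,(Glossina,Passer))).
The other lineage descending from that same node — the sister group — is the single tip Saccharomyces.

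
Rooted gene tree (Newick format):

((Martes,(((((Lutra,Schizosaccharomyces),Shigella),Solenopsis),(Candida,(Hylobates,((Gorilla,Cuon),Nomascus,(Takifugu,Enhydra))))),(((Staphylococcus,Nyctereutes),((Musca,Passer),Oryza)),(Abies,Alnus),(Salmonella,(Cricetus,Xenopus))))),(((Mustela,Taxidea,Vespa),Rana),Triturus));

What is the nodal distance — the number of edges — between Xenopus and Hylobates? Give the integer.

8

The MRCA of Xenopus and Hylobates is the node subtending (((((Lutra,Schizosaccharomyces),Shigella),Solenopsis),(Candida,(Hylobates,((Gorilla,Cuon),Nomascus,(Takifugu,Enhydra))))),(((Staphylococcus,Nyctereutes),((Musca,Passer),Oryza)),(Abies,Alnus),(Salmonella,(Cricetus,Xenopus)))).
From Xenopus up to that node: 4 branches. From Hylobates up to the same node: 4 branches. Total: 4 + 4 = 8.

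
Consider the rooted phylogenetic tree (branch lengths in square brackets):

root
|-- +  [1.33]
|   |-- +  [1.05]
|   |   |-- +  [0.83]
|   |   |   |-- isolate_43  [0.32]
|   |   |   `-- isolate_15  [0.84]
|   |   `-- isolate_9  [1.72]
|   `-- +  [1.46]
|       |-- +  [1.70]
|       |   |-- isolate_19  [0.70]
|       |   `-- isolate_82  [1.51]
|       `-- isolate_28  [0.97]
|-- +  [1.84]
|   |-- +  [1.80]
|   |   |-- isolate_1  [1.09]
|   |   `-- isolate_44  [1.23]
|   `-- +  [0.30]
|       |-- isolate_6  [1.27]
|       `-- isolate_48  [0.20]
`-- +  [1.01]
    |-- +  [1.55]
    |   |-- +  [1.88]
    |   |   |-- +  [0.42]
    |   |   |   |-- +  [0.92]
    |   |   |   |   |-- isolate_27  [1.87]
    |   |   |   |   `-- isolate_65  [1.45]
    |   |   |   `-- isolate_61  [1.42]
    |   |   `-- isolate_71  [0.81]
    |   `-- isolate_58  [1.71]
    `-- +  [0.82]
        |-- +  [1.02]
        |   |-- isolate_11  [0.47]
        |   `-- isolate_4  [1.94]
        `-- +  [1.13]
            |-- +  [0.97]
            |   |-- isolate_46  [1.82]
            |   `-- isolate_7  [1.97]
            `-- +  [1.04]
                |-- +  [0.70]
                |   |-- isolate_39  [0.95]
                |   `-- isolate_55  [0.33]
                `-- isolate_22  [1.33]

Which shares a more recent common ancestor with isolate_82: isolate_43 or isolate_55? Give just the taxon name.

isolate_43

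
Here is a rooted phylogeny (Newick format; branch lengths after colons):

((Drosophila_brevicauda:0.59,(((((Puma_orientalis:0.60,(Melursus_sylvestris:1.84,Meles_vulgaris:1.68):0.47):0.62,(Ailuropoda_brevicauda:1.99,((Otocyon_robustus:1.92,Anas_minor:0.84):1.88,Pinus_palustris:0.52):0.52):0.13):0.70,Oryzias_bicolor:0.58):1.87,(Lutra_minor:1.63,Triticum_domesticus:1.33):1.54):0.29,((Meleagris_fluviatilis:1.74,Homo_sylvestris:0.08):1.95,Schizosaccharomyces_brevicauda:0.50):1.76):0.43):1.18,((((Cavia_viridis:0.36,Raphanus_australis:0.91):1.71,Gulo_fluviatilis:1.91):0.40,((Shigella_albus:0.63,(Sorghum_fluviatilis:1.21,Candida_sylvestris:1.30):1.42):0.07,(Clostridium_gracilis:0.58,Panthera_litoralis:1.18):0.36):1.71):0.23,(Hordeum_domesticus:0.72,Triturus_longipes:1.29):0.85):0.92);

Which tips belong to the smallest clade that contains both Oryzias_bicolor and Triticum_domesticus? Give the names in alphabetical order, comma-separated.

Tracing Oryzias_bicolor: it sits inside (((Puma_orientalis,(Melursus_sylvestris,Meles_vulgaris)),(Ailuropoda_brevicauda,((Otocyon_robustus,Anas_minor),Pinus_palustris))),Oryzias_bicolor).
Tracing Triticum_domesticus: it sits inside (Lutra_minor,Triticum_domesticus).
The smallest clade enclosing both is ((((Puma_orientalis,(Melursus_sylvestris,Meles_vulgaris)),(Ailuropoda_brevicauda,((Otocyon_robustus,Anas_minor),Pinus_palustris))),Oryzias_bicolor),(Lutra_minor,Triticum_domesticus)); the answer is its 10 terminal taxa in alphabetical order.

Ailuropoda_brevicauda, Anas_minor, Lutra_minor, Meles_vulgaris, Melursus_sylvestris, Oryzias_bicolor, Otocyon_robustus, Pinus_palustris, Puma_orientalis, Triticum_domesticus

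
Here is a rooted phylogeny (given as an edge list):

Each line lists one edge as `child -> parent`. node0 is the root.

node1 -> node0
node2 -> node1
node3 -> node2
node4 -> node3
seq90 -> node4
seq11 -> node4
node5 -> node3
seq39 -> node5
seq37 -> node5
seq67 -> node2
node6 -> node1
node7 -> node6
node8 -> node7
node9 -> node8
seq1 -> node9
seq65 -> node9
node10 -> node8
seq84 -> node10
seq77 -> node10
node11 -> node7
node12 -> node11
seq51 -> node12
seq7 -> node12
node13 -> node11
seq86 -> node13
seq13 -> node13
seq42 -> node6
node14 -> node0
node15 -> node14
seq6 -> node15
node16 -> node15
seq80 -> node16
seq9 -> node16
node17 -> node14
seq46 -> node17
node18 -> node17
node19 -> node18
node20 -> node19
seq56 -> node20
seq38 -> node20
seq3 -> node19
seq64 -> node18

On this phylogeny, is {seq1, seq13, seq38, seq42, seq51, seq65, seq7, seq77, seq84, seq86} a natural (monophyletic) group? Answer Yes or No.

The MRCA of the listed taxa is the root, so the smallest clade containing them is the whole tree.
That clade also contains seq11, seq3, seq37, seq39, seq46, seq56, seq6, seq64, seq67, seq80, seq9, seq90, which are not in the proposed group, so the group is not monophyletic.

No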